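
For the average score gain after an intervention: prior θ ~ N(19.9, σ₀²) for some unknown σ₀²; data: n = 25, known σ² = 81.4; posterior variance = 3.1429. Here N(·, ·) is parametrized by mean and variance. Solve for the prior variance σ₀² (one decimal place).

Posterior precision equals prior precision plus data precision: 1/σ_n² = 1/σ₀² + n/σ².
So 1/σ₀² = 1/3.1429 − 25/81.4 = 0.318177 − 0.307125 = 0.011052.
Hence σ₀² = 1/0.011052 ≈ 90.5.

σ₀² = 90.5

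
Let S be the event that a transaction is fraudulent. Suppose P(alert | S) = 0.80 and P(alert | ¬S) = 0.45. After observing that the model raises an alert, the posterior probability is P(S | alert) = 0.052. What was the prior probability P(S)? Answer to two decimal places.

Bayes' rule in odds form gives O(S|E) = O(S)·[P(E|S)/P(E|¬S)], hence O(S) = O(S|E)/LR.
Posterior odds = 0.052/(1−0.052) = 0.0549. LR = 0.80/0.45 = 1.7778.
Prior odds = 0.0549/1.7778 = 0.0309, so P(S) = 0.0309/(1+0.0309) ≈ 0.03.

P(S) = 0.03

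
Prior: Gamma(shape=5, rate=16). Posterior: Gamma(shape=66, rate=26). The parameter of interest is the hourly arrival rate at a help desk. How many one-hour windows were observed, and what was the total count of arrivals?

Gamma–Poisson conjugacy: posterior shape = α + Σxᵢ, posterior rate = β + n.
Matching: Σxᵢ = 66 − 5 = 61 and n = 26 − 16 = 10.

n = 10 one-hour windows with total 61 arrivals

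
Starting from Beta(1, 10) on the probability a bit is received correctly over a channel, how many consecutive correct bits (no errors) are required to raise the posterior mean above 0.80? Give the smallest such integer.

k = 40

After k correct bits and 0 errors the posterior is Beta(1+k, 10), with mean (1+k)/(1+10+k).
Set (1+k)/(11+k) > 0.80 and solve: k > (0.80·11 − 1)/(1 − 0.80) = 39.000.
The smallest integer exceeding 39.000 is 40, and checking k=40: (41)/(51) = 0.8039 > 0.80.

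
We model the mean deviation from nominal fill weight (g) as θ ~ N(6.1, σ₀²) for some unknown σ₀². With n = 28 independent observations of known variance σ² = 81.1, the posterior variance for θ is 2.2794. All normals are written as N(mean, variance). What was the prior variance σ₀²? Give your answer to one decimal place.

For the Normal–Normal model with known σ², precisions add: τ_n = τ₀ + n/σ².
So 1/σ₀² = 1/2.2794 − 28/81.1 = 0.438712 − 0.345253 = 0.093459.
Hence σ₀² = 1/0.093459 ≈ 10.7.

σ₀² = 10.7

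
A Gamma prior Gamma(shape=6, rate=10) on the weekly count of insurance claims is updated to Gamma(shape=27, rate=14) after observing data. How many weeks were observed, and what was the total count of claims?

n = 4 weeks with total 21 claims

A Gamma(α, β) prior (rate parametrization) on a Poisson rate with n observations summing to S gives posterior Gamma(α+S, β+n).
Matching: Σxᵢ = 27 − 6 = 21 and n = 14 − 10 = 4.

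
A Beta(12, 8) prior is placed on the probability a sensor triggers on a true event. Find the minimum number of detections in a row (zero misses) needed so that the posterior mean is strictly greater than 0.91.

k = 69

After k detections and 0 misses the posterior is Beta(12+k, 8), with mean (12+k)/(12+8+k).
Set (12+k)/(20+k) > 0.91 and solve: k > (0.91·20 − 12)/(1 − 0.91) = 68.889.
The smallest integer exceeding 68.889 is 69, and checking k=69: (81)/(89) = 0.9101 > 0.91.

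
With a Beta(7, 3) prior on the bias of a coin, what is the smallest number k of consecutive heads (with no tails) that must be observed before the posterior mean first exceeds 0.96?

k = 66

After k heads and 0 tails the posterior is Beta(7+k, 3), with mean (7+k)/(7+3+k).
Set (7+k)/(10+k) > 0.96 and solve: k > (0.96·10 − 7)/(1 − 0.96) = 65.000.
The smallest integer exceeding 65.000 is 66, and checking k=66: (73)/(76) = 0.9605 > 0.96.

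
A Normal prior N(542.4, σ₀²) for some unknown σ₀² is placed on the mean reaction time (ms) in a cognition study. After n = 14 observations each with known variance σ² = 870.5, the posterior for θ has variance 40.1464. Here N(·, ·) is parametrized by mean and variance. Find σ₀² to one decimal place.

σ₀² = 113.3

Posterior precision equals prior precision plus data precision: 1/σ_n² = 1/σ₀² + n/σ².
So 1/σ₀² = 1/40.1464 − 14/870.5 = 0.024909 − 0.016083 = 0.008826.
Hence σ₀² = 1/0.008826 ≈ 113.3.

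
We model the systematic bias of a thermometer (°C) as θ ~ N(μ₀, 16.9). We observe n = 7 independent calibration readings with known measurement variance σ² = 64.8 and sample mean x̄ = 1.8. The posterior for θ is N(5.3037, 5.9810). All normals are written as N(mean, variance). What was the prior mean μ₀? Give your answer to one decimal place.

With known observation variance, the Normal–Normal posterior has precision τ_n = τ₀ + n/σ² and mean μ_n = (τ₀μ₀ + (n/σ²)x̄)/τ_n.
Here τ₀ = 1/16.9 = 0.059172 and τ_data = 7/64.8 = 0.108025, so τ_n = 0.167197.
Rearranging for μ₀: μ₀ = (μ_n·τ_n − τ_data·x̄)/τ₀ = (5.3037·0.167197 − 0.108025·1.8) / 0.059172 = 0.692318/0.059172 ≈ 11.7.

μ₀ = 11.7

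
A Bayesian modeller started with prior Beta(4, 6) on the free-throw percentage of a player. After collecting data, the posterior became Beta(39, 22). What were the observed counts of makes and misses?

Under Beta–binomial conjugacy the posterior parameters are (a+s, b+f).
Match parameters: s=39−4=35, f=22−6=16.

35 makes and 16 misses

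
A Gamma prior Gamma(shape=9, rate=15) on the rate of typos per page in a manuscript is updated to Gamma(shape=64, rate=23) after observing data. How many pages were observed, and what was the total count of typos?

A Gamma(α, β) prior (rate parametrization) on a Poisson rate with n observations summing to S gives posterior Gamma(α+S, β+n).
Matching: Σxᵢ = 64 − 9 = 55 and n = 23 − 15 = 8.

n = 8 pages with total 55 typos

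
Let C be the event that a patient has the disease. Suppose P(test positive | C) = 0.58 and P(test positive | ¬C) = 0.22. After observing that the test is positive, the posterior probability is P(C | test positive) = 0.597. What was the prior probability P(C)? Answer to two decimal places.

P(C) = 0.36

In odds form, posterior odds = prior odds × likelihood ratio, so prior odds = posterior odds ÷ LR.
Posterior odds = 0.597/(1−0.597) = 1.4814. LR = 0.58/0.22 = 2.6364.
Prior odds = 1.4814/2.6364 = 0.5619, so P(C) = 0.5619/(1+0.5619) ≈ 0.36.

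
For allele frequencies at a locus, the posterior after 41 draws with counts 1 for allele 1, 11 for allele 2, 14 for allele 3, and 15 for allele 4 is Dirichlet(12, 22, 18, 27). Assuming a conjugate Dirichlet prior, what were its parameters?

Dirichlet(11, 11, 4, 12)

For a Dirichlet(α) prior with multinomial counts c, the posterior is Dirichlet(α + c) componentwise.
Subtract each count from the matching posterior parameter: 12−1=11, 22−11=11, 18−14=4, 27−15=12.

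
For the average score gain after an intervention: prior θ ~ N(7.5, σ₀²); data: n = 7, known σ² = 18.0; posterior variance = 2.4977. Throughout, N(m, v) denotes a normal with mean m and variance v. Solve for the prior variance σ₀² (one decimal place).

Posterior precision equals prior precision plus data precision: 1/σ_n² = 1/σ₀² + n/σ².
So 1/σ₀² = 1/2.4977 − 7/18.0 = 0.400368 − 0.388889 = 0.011479.
Hence σ₀² = 1/0.011479 ≈ 87.1.

σ₀² = 87.1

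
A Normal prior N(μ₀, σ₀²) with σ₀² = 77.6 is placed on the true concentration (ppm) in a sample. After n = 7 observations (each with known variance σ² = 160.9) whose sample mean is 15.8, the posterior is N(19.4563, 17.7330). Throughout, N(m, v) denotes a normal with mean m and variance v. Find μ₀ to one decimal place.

With known observation variance, the Normal–Normal posterior has precision τ_n = τ₀ + n/σ² and mean μ_n = (τ₀μ₀ + (n/σ²)x̄)/τ_n.
Here τ₀ = 1/77.6 = 0.012887 and τ_data = 7/160.9 = 0.043505, so τ_n = 0.056392.
Rearranging for μ₀: μ₀ = (μ_n·τ_n − τ_data·x̄)/τ₀ = (19.4563·0.056392 − 0.043505·15.8) / 0.012887 = 0.409801/0.012887 ≈ 31.8.

μ₀ = 31.8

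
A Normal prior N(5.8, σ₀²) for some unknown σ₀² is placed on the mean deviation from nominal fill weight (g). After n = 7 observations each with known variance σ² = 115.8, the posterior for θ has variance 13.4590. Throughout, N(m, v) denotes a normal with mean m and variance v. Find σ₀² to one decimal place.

Posterior precision equals prior precision plus data precision: 1/σ_n² = 1/σ₀² + n/σ².
So 1/σ₀² = 1/13.4590 − 7/115.8 = 0.074300 − 0.060449 = 0.013851.
Hence σ₀² = 1/0.013851 ≈ 72.2.

σ₀² = 72.2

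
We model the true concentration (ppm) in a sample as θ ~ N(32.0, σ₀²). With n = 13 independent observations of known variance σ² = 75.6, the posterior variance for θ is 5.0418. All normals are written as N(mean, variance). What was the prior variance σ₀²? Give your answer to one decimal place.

Posterior precision equals prior precision plus data precision: 1/σ_n² = 1/σ₀² + n/σ².
So 1/σ₀² = 1/5.0418 − 13/75.6 = 0.198342 − 0.171958 = 0.026384.
Hence σ₀² = 1/0.026384 ≈ 37.9.

σ₀² = 37.9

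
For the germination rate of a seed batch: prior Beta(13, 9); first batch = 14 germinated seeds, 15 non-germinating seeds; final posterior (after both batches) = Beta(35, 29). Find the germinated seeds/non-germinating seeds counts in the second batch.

Sequential conjugate updates are equivalent to a single update on the pooled data, so total successes = posterior α − prior α and total failures = posterior β − prior β.
Total across both batches: 35−13=22 germinated seeds, 29−9=20 non-germinating seeds.
Subtract the first batch: 22−14=8 germinated seeds and 20−15=5 non-germinating seeds.

8 germinated seeds and 5 non-germinating seeds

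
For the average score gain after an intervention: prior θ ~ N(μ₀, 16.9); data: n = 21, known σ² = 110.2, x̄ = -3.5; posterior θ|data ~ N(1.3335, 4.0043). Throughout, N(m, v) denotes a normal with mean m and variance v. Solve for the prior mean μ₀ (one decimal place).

The posterior mean is a precision-weighted average: μ_n = (τ₀μ₀ + τ_data·x̄)/(τ₀+τ_data), with τ₀=1/σ₀² and τ_data=n/σ².
Here τ₀ = 1/16.9 = 0.059172 and τ_data = 21/110.2 = 0.190563, so τ_n = 0.249735.
Rearranging for μ₀: μ₀ = (μ_n·τ_n − τ_data·x̄)/τ₀ = (1.3335·0.249735 − 0.190563·-3.5) / 0.059172 = 0.999992/0.059172 ≈ 16.9.

μ₀ = 16.9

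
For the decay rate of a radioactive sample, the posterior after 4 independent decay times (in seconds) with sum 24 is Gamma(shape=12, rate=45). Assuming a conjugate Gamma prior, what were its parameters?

Gamma–exponential conjugacy: posterior shape = α + n, posterior rate = β + Σtᵢ.
So α = 12 − 4 = 8 and β = 45 − 24 = 21.

Gamma(shape=8, rate=21)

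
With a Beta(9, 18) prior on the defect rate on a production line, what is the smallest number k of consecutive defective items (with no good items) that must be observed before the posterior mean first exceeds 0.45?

After k defective items and 0 good items the posterior is Beta(9+k, 18), with mean (9+k)/(9+18+k).
Set (9+k)/(27+k) > 0.45 and solve: k > (0.45·27 − 9)/(1 − 0.45) = 5.727.
The smallest integer exceeding 5.727 is 6, and checking k=6: (15)/(33) = 0.4545 > 0.45.

k = 6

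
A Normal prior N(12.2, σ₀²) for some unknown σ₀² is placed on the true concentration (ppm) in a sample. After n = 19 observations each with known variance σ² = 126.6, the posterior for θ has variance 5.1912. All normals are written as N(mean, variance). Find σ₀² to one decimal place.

σ₀² = 23.5

Posterior precision equals prior precision plus data precision: 1/σ_n² = 1/σ₀² + n/σ².
So 1/σ₀² = 1/5.1912 − 19/126.6 = 0.192634 − 0.150079 = 0.042555.
Hence σ₀² = 1/0.042555 ≈ 23.5.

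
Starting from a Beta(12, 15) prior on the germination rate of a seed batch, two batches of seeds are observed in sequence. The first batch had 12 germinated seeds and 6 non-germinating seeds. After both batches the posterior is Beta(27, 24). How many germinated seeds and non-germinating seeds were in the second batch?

Sequential conjugate updates are equivalent to a single update on the pooled data, so total successes = posterior α − prior α and total failures = posterior β − prior β.
Total across both batches: 27−12=15 germinated seeds, 24−15=9 non-germinating seeds.
Subtract the first batch: 15−12=3 germinated seeds and 9−6=3 non-germinating seeds.

3 germinated seeds and 3 non-germinating seeds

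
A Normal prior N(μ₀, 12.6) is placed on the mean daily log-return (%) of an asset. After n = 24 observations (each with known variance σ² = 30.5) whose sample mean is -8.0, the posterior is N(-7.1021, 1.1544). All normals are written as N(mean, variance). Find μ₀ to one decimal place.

With known observation variance, the Normal–Normal posterior has precision τ_n = τ₀ + n/σ² and mean μ_n = (τ₀μ₀ + (n/σ²)x̄)/τ_n.
Here τ₀ = 1/12.6 = 0.079365 and τ_data = 24/30.5 = 0.786885, so τ_n = 0.866250.
Rearranging for μ₀: μ₀ = (μ_n·τ_n − τ_data·x̄)/τ₀ = (-7.1021·0.866250 − 0.786885·-8.0) / 0.079365 = 0.142886/0.079365 ≈ 1.8.

μ₀ = 1.8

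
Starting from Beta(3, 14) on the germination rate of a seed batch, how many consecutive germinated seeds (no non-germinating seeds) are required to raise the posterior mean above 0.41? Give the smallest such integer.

After k germinated seeds and 0 non-germinating seeds the posterior is Beta(3+k, 14), with mean (3+k)/(3+14+k).
Set (3+k)/(17+k) > 0.41 and solve: k > (0.41·17 − 3)/(1 − 0.41) = 6.729.
The smallest integer exceeding 6.729 is 7, and checking k=7: (10)/(24) = 0.4167 > 0.41.

k = 7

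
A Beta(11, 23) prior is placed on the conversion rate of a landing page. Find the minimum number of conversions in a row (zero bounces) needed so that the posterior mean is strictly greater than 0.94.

After k conversions and 0 bounces the posterior is Beta(11+k, 23), with mean (11+k)/(11+23+k).
Set (11+k)/(34+k) > 0.94 and solve: k > (0.94·34 − 11)/(1 − 0.94) = 349.333.
The smallest integer exceeding 349.333 is 350, and checking k=350: (361)/(384) = 0.9401 > 0.94.

k = 350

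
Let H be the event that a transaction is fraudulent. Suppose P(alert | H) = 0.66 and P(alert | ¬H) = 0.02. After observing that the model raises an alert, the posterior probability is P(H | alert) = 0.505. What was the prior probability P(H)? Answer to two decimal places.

P(H) = 0.03

In odds form, posterior odds = prior odds × likelihood ratio, so prior odds = posterior odds ÷ LR.
Posterior odds = 0.505/(1−0.505) = 1.0202. LR = 0.66/0.02 = 33.0000.
Prior odds = 1.0202/33.0000 = 0.0309, so P(H) = 0.0309/(1+0.0309) ≈ 0.03.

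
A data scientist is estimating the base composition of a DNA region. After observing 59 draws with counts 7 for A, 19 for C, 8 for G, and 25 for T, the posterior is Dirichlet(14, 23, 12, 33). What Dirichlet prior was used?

For a Dirichlet(α) prior with multinomial counts c, the posterior is Dirichlet(α + c) componentwise.
Subtract each count from the matching posterior parameter: 14−7=7, 23−19=4, 12−8=4, 33−25=8.

Dirichlet(7, 4, 4, 8)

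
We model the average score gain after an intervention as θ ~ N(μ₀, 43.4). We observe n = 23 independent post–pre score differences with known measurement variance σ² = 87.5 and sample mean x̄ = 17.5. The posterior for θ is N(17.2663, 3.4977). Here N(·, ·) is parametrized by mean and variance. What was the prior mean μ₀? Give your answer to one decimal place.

μ₀ = 14.6

The posterior mean is a precision-weighted average: μ_n = (τ₀μ₀ + τ_data·x̄)/(τ₀+τ_data), with τ₀=1/σ₀² and τ_data=n/σ².
Here τ₀ = 1/43.4 = 0.023041 and τ_data = 23/87.5 = 0.262857, so τ_n = 0.285898.
Rearranging for μ₀: μ₀ = (μ_n·τ_n − τ_data·x̄)/τ₀ = (17.2663·0.285898 − 0.262857·17.5) / 0.023041 = 0.336403/0.023041 ≈ 14.6.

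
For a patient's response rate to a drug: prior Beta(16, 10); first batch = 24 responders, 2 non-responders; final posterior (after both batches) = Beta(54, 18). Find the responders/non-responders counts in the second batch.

Sequential conjugate updates are equivalent to a single update on the pooled data, so total successes = posterior α − prior α and total failures = posterior β − prior β.
Total across both batches: 54−16=38 responders, 18−10=8 non-responders.
Subtract the first batch: 38−24=14 responders and 8−2=6 non-responders.

14 responders and 6 non-responders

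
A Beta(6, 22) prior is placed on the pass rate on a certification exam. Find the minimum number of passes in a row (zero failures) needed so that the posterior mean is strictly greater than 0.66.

After k passes and 0 failures the posterior is Beta(6+k, 22), with mean (6+k)/(6+22+k).
Set (6+k)/(28+k) > 0.66 and solve: k > (0.66·28 − 6)/(1 − 0.66) = 36.706.
The smallest integer exceeding 36.706 is 37, and checking k=37: (43)/(65) = 0.6615 > 0.66.

k = 37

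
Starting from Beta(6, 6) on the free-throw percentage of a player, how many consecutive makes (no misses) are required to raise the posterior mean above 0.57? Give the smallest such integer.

After k makes and 0 misses the posterior is Beta(6+k, 6), with mean (6+k)/(6+6+k).
Set (6+k)/(12+k) > 0.57 and solve: k > (0.57·12 − 6)/(1 − 0.57) = 1.953.
The smallest integer exceeding 1.953 is 2.

k = 2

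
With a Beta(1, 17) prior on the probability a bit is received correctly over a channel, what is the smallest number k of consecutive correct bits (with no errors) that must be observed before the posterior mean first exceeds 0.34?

k = 8

After k correct bits and 0 errors the posterior is Beta(1+k, 17), with mean (1+k)/(1+17+k).
Set (1+k)/(18+k) > 0.34 and solve: k > (0.34·18 − 1)/(1 − 0.34) = 7.758.
The smallest integer exceeding 7.758 is 8, and checking k=8: (9)/(26) = 0.3462 > 0.34.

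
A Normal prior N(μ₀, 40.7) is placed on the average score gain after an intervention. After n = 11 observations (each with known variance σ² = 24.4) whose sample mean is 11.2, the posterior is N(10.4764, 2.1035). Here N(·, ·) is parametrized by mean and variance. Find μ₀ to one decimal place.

The posterior mean is a precision-weighted average: μ_n = (τ₀μ₀ + τ_data·x̄)/(τ₀+τ_data), with τ₀=1/σ₀² and τ_data=n/σ².
Here τ₀ = 1/40.7 = 0.024570 and τ_data = 11/24.4 = 0.450820, so τ_n = 0.475390.
Rearranging for μ₀: μ₀ = (μ_n·τ_n − τ_data·x̄)/τ₀ = (10.4764·0.475390 − 0.450820·11.2) / 0.024570 = -0.068808/0.024570 ≈ -2.8.

μ₀ = -2.8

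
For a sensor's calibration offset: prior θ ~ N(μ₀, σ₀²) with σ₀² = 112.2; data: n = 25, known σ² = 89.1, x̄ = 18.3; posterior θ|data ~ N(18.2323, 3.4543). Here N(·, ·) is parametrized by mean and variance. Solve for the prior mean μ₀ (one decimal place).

μ₀ = 16.1

The posterior mean is a precision-weighted average: μ_n = (τ₀μ₀ + τ_data·x̄)/(τ₀+τ_data), with τ₀=1/σ₀² and τ_data=n/σ².
Here τ₀ = 1/112.2 = 0.008913 and τ_data = 25/89.1 = 0.280584, so τ_n = 0.289497.
Rearranging for μ₀: μ₀ = (μ_n·τ_n − τ_data·x̄)/τ₀ = (18.2323·0.289497 − 0.280584·18.3) / 0.008913 = 0.143509/0.008913 ≈ 16.1.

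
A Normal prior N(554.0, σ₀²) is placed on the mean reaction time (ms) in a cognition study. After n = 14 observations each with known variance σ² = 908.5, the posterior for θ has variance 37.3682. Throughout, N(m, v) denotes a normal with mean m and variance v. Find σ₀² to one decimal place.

For the Normal–Normal model with known σ², precisions add: τ_n = τ₀ + n/σ².
So 1/σ₀² = 1/37.3682 − 14/908.5 = 0.026761 − 0.015410 = 0.011351.
Hence σ₀² = 1/0.011351 ≈ 88.1.

σ₀² = 88.1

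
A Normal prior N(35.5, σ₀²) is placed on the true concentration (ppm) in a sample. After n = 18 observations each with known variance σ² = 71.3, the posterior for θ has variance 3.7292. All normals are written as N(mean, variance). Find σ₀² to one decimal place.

For the Normal–Normal model with known σ², precisions add: τ_n = τ₀ + n/σ².
So 1/σ₀² = 1/3.7292 − 18/71.3 = 0.268154 − 0.252454 = 0.015700.
Hence σ₀² = 1/0.015700 ≈ 63.7.

σ₀² = 63.7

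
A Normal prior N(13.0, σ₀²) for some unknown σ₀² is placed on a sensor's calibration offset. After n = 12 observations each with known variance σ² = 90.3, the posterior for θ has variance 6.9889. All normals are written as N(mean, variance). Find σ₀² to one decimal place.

For the Normal–Normal model with known σ², precisions add: τ_n = τ₀ + n/σ².
So 1/σ₀² = 1/6.9889 − 12/90.3 = 0.143084 − 0.132890 = 0.010194.
Hence σ₀² = 1/0.010194 ≈ 98.1.

σ₀² = 98.1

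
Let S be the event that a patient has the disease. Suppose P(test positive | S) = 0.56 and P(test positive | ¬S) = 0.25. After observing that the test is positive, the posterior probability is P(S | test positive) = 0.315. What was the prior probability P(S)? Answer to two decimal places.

Bayes' rule in odds form gives O(S|E) = O(S)·[P(E|S)/P(E|¬S)], hence O(S) = O(S|E)/LR.
Posterior odds = 0.315/(1−0.315) = 0.4599. LR = 0.56/0.25 = 2.2400.
Prior odds = 0.4599/2.2400 = 0.2053, so P(S) = 0.2053/(1+0.2053) ≈ 0.17.

P(S) = 0.17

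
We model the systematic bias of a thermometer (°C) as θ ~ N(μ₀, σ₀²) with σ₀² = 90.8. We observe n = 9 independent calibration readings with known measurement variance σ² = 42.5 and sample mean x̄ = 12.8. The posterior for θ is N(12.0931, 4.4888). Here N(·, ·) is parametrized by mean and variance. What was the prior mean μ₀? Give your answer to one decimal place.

μ₀ = -1.5

With known observation variance, the Normal–Normal posterior has precision τ_n = τ₀ + n/σ² and mean μ_n = (τ₀μ₀ + (n/σ²)x̄)/τ_n.
Here τ₀ = 1/90.8 = 0.011013 and τ_data = 9/42.5 = 0.211765, so τ_n = 0.222778.
Rearranging for μ₀: μ₀ = (μ_n·τ_n − τ_data·x̄)/τ₀ = (12.0931·0.222778 − 0.211765·12.8) / 0.011013 = -0.016515/0.011013 ≈ -1.5.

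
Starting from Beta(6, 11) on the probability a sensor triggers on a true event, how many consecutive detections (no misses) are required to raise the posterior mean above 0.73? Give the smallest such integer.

k = 24

After k detections and 0 misses the posterior is Beta(6+k, 11), with mean (6+k)/(6+11+k).
Set (6+k)/(17+k) > 0.73 and solve: k > (0.73·17 − 6)/(1 − 0.73) = 23.741.
The smallest integer exceeding 23.741 is 24, and checking k=24: (30)/(41) = 0.7317 > 0.73.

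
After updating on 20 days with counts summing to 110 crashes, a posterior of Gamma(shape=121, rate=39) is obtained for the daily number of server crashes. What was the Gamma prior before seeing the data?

A Gamma(α, β) prior (rate parametrization) on a Poisson rate with n observations summing to S gives posterior Gamma(α+S, β+n).
So α = 121 − 110 = 11 and β = 39 − 20 = 19.

Gamma(shape=11, rate=19)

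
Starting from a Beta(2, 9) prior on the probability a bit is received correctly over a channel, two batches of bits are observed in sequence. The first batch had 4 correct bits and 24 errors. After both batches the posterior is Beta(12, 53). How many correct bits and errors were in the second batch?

6 correct bits and 20 errors

Because Beta–binomial updating is additive in the counts, the combined data contributed (α_post−α_prior, β_post−β_prior) successes and failures.
Total across both batches: 12−2=10 correct bits, 53−9=44 errors.
Subtract the first batch: 10−4=6 correct bits and 44−24=20 errors.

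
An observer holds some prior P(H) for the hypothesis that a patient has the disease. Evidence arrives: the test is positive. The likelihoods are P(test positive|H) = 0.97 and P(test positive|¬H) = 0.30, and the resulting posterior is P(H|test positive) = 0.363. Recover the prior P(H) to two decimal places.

Bayes' rule in odds form gives O(H|E) = O(H)·[P(E|H)/P(E|¬H)], hence O(H) = O(H|E)/LR.
Posterior odds = 0.363/(1−0.363) = 0.5699. LR = 0.97/0.30 = 3.2333.
Prior odds = 0.5699/3.2333 = 0.1763, so P(H) = 0.1763/(1+0.1763) ≈ 0.15.

P(H) = 0.15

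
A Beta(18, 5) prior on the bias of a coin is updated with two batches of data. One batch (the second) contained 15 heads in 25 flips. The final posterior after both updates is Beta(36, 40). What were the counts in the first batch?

3 heads and 25 tails

Because Beta–binomial updating is additive in the counts, the combined data contributed (α_post−α_prior, β_post−β_prior) successes and failures.
Total across both batches: 36−18=18 heads, 40−5=35 tails.
Subtract the second batch: 18−15=3 heads and 35−10=25 tails.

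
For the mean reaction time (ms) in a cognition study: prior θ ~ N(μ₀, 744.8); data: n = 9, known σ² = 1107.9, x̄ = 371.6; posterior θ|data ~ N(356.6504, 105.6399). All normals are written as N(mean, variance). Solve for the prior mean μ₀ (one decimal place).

The posterior mean is a precision-weighted average: μ_n = (τ₀μ₀ + τ_data·x̄)/(τ₀+τ_data), with τ₀=1/σ₀² and τ_data=n/σ².
Here τ₀ = 1/744.8 = 0.001343 and τ_data = 9/1107.9 = 0.008123, so τ_n = 0.009466.
Rearranging for μ₀: μ₀ = (μ_n·τ_n − τ_data·x̄)/τ₀ = (356.6504·0.009466 − 0.008123·371.6) / 0.001343 = 0.357546/0.001343 ≈ 266.2.

μ₀ = 266.2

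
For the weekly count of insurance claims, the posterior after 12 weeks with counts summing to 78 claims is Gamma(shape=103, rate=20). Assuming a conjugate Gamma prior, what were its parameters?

Gamma(shape=25, rate=8)

Gamma–Poisson conjugacy: posterior shape = α + Σxᵢ, posterior rate = β + n.
So α = 103 − 78 = 25 and β = 20 − 12 = 8.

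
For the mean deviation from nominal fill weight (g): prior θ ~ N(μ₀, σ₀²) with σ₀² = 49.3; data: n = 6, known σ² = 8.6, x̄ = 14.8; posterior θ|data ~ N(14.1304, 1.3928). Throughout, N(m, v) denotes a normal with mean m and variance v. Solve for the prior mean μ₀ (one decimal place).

μ₀ = -8.9

With known observation variance, the Normal–Normal posterior has precision τ_n = τ₀ + n/σ² and mean μ_n = (τ₀μ₀ + (n/σ²)x̄)/τ_n.
Here τ₀ = 1/49.3 = 0.020284 and τ_data = 6/8.6 = 0.697674, so τ_n = 0.717958.
Rearranging for μ₀: μ₀ = (μ_n·τ_n − τ_data·x̄)/τ₀ = (14.1304·0.717958 − 0.697674·14.8) / 0.020284 = -0.180541/0.020284 ≈ -8.9.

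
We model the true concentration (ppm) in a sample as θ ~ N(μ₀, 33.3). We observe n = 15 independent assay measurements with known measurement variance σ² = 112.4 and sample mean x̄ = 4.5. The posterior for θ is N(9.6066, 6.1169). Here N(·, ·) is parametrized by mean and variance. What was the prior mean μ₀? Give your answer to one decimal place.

μ₀ = 32.3

With known observation variance, the Normal–Normal posterior has precision τ_n = τ₀ + n/σ² and mean μ_n = (τ₀μ₀ + (n/σ²)x̄)/τ_n.
Here τ₀ = 1/33.3 = 0.030030 and τ_data = 15/112.4 = 0.133452, so τ_n = 0.163482.
Rearranging for μ₀: μ₀ = (μ_n·τ_n − τ_data·x̄)/τ₀ = (9.6066·0.163482 − 0.133452·4.5) / 0.030030 = 0.969972/0.030030 ≈ 32.3.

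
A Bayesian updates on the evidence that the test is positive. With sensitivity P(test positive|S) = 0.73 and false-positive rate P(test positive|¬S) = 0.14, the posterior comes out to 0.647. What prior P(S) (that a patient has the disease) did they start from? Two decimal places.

P(S) = 0.26

In odds form, posterior odds = prior odds × likelihood ratio, so prior odds = posterior odds ÷ LR.
Posterior odds = 0.647/(1−0.647) = 1.8329. LR = 0.73/0.14 = 5.2143.
Prior odds = 1.8329/5.2143 = 0.3515, so P(S) = 0.3515/(1+0.3515) ≈ 0.26.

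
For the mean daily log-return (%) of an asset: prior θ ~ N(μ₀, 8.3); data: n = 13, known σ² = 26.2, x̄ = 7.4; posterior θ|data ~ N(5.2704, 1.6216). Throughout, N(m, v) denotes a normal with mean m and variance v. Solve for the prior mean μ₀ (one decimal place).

μ₀ = -3.5

With known observation variance, the Normal–Normal posterior has precision τ_n = τ₀ + n/σ² and mean μ_n = (τ₀μ₀ + (n/σ²)x̄)/τ_n.
Here τ₀ = 1/8.3 = 0.120482 and τ_data = 13/26.2 = 0.496183, so τ_n = 0.616665.
Rearranging for μ₀: μ₀ = (μ_n·τ_n − τ_data·x̄)/τ₀ = (5.2704·0.616665 − 0.496183·7.4) / 0.120482 = -0.421683/0.120482 ≈ -3.5.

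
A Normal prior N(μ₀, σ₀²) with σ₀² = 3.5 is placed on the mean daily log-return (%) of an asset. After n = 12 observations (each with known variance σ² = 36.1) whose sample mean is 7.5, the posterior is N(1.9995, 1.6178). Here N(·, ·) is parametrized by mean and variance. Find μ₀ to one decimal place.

With known observation variance, the Normal–Normal posterior has precision τ_n = τ₀ + n/σ² and mean μ_n = (τ₀μ₀ + (n/σ²)x̄)/τ_n.
Here τ₀ = 1/3.5 = 0.285714 and τ_data = 12/36.1 = 0.332410, so τ_n = 0.618124.
Rearranging for μ₀: μ₀ = (μ_n·τ_n − τ_data·x̄)/τ₀ = (1.9995·0.618124 − 0.332410·7.5) / 0.285714 = -1.257136/0.285714 ≈ -4.4.

μ₀ = -4.4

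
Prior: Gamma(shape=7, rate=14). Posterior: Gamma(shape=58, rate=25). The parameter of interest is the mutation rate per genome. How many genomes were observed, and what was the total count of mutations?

n = 11 genomes with total 51 mutations

A Gamma(α, β) prior (rate parametrization) on a Poisson rate with n observations summing to S gives posterior Gamma(α+S, β+n).
Matching: Σxᵢ = 58 − 7 = 51 and n = 25 − 14 = 11.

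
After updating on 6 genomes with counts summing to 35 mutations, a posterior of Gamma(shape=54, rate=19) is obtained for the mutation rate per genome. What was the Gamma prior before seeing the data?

Gamma–Poisson conjugacy: posterior shape = α + Σxᵢ, posterior rate = β + n.
So α = 54 − 35 = 19 and β = 19 − 6 = 13.

Gamma(shape=19, rate=13)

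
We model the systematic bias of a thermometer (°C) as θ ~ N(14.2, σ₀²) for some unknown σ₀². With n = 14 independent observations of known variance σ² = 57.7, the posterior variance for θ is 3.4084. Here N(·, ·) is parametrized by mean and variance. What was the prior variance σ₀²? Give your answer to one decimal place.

σ₀² = 19.7

Posterior precision equals prior precision plus data precision: 1/σ_n² = 1/σ₀² + n/σ².
So 1/σ₀² = 1/3.4084 − 14/57.7 = 0.293393 − 0.242634 = 0.050759.
Hence σ₀² = 1/0.050759 ≈ 19.7.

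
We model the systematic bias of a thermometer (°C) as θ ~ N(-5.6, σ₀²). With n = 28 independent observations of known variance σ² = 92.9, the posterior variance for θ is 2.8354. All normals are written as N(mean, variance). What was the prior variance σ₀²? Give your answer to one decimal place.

Posterior precision equals prior precision plus data precision: 1/σ_n² = 1/σ₀² + n/σ².
So 1/σ₀² = 1/2.8354 − 28/92.9 = 0.352684 − 0.301399 = 0.051285.
Hence σ₀² = 1/0.051285 ≈ 19.5.

σ₀² = 19.5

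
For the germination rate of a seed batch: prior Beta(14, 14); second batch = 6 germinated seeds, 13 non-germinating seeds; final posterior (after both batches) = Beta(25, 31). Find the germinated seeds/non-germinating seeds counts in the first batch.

5 germinated seeds and 4 non-germinating seeds

Sequential conjugate updates are equivalent to a single update on the pooled data, so total successes = posterior α − prior α and total failures = posterior β − prior β.
Total across both batches: 25−14=11 germinated seeds, 31−14=17 non-germinating seeds.
Subtract the second batch: 11−6=5 germinated seeds and 17−13=4 non-germinating seeds.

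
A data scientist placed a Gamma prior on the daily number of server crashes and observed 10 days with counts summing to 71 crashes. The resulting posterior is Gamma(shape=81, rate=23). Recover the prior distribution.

Gamma(shape=10, rate=13)

Gamma–Poisson conjugacy: posterior shape = α + Σxᵢ, posterior rate = β + n.
So α = 81 − 71 = 10 and β = 23 − 10 = 13.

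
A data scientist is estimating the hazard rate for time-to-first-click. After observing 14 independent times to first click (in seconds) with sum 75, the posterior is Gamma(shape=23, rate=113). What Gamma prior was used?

Gamma–exponential conjugacy: posterior shape = α + n, posterior rate = β + Σtᵢ.
So α = 23 − 14 = 9 and β = 113 − 75 = 38.

Gamma(shape=9, rate=38)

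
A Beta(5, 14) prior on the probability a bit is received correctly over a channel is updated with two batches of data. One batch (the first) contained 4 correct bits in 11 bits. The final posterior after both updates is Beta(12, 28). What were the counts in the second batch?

Sequential conjugate updates are equivalent to a single update on the pooled data, so total successes = posterior α − prior α and total failures = posterior β − prior β.
Total across both batches: 12−5=7 correct bits, 28−14=14 errors.
Subtract the first batch: 7−4=3 correct bits and 14−7=7 errors.

3 correct bits and 7 errors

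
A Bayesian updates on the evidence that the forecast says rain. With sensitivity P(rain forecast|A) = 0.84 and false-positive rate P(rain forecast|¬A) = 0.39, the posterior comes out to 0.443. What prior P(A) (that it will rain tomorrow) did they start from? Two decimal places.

In odds form, posterior odds = prior odds × likelihood ratio, so prior odds = posterior odds ÷ LR.
Posterior odds = 0.443/(1−0.443) = 0.7953. LR = 0.84/0.39 = 2.1538.
Prior odds = 0.7953/2.1538 = 0.3693, so P(A) = 0.3693/(1+0.3693) ≈ 0.27.

P(A) = 0.27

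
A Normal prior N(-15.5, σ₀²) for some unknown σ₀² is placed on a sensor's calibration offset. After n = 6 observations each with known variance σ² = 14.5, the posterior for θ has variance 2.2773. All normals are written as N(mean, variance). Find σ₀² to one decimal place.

σ₀² = 39.5

Posterior precision equals prior precision plus data precision: 1/σ_n² = 1/σ₀² + n/σ².
So 1/σ₀² = 1/2.2773 − 6/14.5 = 0.439116 − 0.413793 = 0.025323.
Hence σ₀² = 1/0.025323 ≈ 39.5.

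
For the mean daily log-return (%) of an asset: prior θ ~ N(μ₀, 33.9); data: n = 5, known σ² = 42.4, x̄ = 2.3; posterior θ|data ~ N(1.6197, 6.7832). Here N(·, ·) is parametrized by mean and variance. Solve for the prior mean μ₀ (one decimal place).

μ₀ = -1.1

With known observation variance, the Normal–Normal posterior has precision τ_n = τ₀ + n/σ² and mean μ_n = (τ₀μ₀ + (n/σ²)x̄)/τ_n.
Here τ₀ = 1/33.9 = 0.029499 and τ_data = 5/42.4 = 0.117925, so τ_n = 0.147424.
Rearranging for μ₀: μ₀ = (μ_n·τ_n − τ_data·x̄)/τ₀ = (1.6197·0.147424 − 0.117925·2.3) / 0.029499 = -0.032445/0.029499 ≈ -1.1.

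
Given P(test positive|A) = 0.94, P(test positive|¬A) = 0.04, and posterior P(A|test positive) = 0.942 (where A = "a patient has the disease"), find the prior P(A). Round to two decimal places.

P(A) = 0.41

Bayes' rule in odds form gives O(A|E) = O(A)·[P(E|A)/P(E|¬A)], hence O(A) = O(A|E)/LR.
Posterior odds = 0.942/(1−0.942) = 16.2414. LR = 0.94/0.04 = 23.5000.
Prior odds = 16.2414/23.5000 = 0.6911, so P(A) = 0.6911/(1+0.6911) ≈ 0.41.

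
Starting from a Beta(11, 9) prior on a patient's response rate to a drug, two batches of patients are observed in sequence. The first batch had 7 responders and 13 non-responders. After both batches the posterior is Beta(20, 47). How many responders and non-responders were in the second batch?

Sequential conjugate updates are equivalent to a single update on the pooled data, so total successes = posterior α − prior α and total failures = posterior β − prior β.
Total across both batches: 20−11=9 responders, 47−9=38 non-responders.
Subtract the first batch: 9−7=2 responders and 38−13=25 non-responders.

2 responders and 25 non-responders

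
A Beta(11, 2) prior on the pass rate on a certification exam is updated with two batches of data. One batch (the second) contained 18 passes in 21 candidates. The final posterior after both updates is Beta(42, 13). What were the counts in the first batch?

Sequential conjugate updates are equivalent to a single update on the pooled data, so total successes = posterior α − prior α and total failures = posterior β − prior β.
Total across both batches: 42−11=31 passes, 13−2=11 failures.
Subtract the second batch: 31−18=13 passes and 11−3=8 failures.

13 passes and 8 failures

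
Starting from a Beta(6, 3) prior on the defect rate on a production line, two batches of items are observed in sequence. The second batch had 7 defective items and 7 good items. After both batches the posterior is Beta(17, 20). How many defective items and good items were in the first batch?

4 defective items and 10 good items

Because Beta–binomial updating is additive in the counts, the combined data contributed (α_post−α_prior, β_post−β_prior) successes and failures.
Total across both batches: 17−6=11 defective items, 20−3=17 good items.
Subtract the second batch: 11−7=4 defective items and 17−7=10 good items.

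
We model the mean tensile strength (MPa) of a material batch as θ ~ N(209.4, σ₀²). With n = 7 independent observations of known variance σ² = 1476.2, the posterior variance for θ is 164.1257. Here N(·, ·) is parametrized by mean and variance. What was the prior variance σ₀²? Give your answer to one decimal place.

σ₀² = 740.2

Posterior precision equals prior precision plus data precision: 1/σ_n² = 1/σ₀² + n/σ².
So 1/σ₀² = 1/164.1257 − 7/1476.2 = 0.006093 − 0.004742 = 0.001351.
Hence σ₀² = 1/0.001351 ≈ 740.2.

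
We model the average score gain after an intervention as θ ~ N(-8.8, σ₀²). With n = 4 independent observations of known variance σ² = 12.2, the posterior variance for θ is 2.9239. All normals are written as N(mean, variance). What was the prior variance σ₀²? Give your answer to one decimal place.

Posterior precision equals prior precision plus data precision: 1/σ_n² = 1/σ₀² + n/σ².
So 1/σ₀² = 1/2.9239 − 4/12.2 = 0.342009 − 0.327869 = 0.014140.
Hence σ₀² = 1/0.014140 ≈ 70.7.

σ₀² = 70.7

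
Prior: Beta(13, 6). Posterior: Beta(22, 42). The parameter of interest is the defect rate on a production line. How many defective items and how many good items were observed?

9 defective items and 36 good items

Under Beta–binomial conjugacy the posterior parameters are (α+s, β+f).
So s = 22 − 13 = 9 and f = 42 − 6 = 36.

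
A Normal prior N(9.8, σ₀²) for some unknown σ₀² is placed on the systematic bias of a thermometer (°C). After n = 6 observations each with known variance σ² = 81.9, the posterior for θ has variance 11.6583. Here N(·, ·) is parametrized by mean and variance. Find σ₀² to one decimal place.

Posterior precision equals prior precision plus data precision: 1/σ_n² = 1/σ₀² + n/σ².
So 1/σ₀² = 1/11.6583 − 6/81.9 = 0.085776 − 0.073260 = 0.012516.
Hence σ₀² = 1/0.012516 ≈ 79.9.

σ₀² = 79.9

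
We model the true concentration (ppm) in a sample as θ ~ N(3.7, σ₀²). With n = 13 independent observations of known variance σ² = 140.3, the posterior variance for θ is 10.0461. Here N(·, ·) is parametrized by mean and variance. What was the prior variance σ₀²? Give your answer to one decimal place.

σ₀² = 145.3

Posterior precision equals prior precision plus data precision: 1/σ_n² = 1/σ₀² + n/σ².
So 1/σ₀² = 1/10.0461 − 13/140.3 = 0.099541 − 0.092659 = 0.006882.
Hence σ₀² = 1/0.006882 ≈ 145.3.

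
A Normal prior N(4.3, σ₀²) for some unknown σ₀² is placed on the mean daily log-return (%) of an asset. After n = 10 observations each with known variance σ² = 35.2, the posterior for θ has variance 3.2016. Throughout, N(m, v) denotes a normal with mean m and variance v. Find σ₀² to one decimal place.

σ₀² = 35.4

Posterior precision equals prior precision plus data precision: 1/σ_n² = 1/σ₀² + n/σ².
So 1/σ₀² = 1/3.2016 − 10/35.2 = 0.312344 − 0.284091 = 0.028253.
Hence σ₀² = 1/0.028253 ≈ 35.4.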